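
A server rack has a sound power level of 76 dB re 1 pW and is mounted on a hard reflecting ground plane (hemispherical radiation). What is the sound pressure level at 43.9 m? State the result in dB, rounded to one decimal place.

Free-field hemispherical radiation: L_p = L_w − 10·log₁₀(2π·r²), r = 43.9 m.
2π·r² = 1.211e+04 m², 10·log₁₀ of that is 40.831 dB.
L_p = 76 − 40.831 = 35.17 dB.

35.2 dB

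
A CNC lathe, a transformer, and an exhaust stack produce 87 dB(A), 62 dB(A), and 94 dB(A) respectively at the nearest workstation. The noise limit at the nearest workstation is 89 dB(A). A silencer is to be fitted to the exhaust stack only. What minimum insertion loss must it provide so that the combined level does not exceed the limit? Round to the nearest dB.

9 dB

Fixed contribution from the other sources: Σ 10^(L/10) = 10^(87/10) + 10^(62/10) = 5.028e+08 (87.01 dB(A)).
To meet 89 dB(A) overall, the treated exhaust stack may contribute at most 10^(89/10) − 5.028e+08 = 2.916e+08, i.e. 84.65 dB(A).
So the exhaust stack must be reduced from 94 to 84.65 dB(A): IL = 9.35 dB.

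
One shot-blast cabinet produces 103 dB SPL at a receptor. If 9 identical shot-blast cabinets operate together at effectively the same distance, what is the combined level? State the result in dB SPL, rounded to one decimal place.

112.5 dB SPL

With 9 equal, uncorrelated contributions the intensity is 9× that of one unit, giving a rise of 10·log₁₀ 9.
L_total = 103 + 10·log₁₀(9) = 103 + 9.542 = 112.54 dB SPL.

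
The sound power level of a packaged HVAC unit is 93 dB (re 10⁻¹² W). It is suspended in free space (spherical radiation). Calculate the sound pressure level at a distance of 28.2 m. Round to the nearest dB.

The power spreads over a sphere of area 4π·r², so L_p = L_w − 10·log₁₀(4π·r²).
4π·r² = 9993 m², 10·log₁₀ of that is 39.997 dB.
L_p = 93 − 39.997 = 53.00 dB.

53 dB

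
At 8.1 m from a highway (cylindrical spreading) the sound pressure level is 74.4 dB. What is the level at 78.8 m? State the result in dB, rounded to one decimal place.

64.5 dB

For a line source, L₂ = L₁ − 10·log₁₀(r₂/r₁).
L₂ = 74.4 − 10·log₁₀(78.8/8.1) = 74.4 − 9.880 = 64.52 dB.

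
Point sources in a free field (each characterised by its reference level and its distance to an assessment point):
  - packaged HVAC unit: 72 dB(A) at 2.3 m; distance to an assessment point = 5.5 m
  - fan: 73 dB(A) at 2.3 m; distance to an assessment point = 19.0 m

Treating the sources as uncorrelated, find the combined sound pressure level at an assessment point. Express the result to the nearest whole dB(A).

First find each source's level at the receiver (point-source: −20·log₁₀(r/r_ref)), then combine on an intensity basis.
packaged HVAC unit: 72 − 20·log₁₀(5.5/2.3) = 72 − 7.57 = 64.43 dB(A).
fan: 73 − 20·log₁₀(19.0/2.3) = 73 − 18.34 = 54.66 dB(A).
Σ 10^(L/10) = 3.064e+06 → L_total = 10·log₁₀(3.064e+06) = 64.86 dB(A).

65 dB(A)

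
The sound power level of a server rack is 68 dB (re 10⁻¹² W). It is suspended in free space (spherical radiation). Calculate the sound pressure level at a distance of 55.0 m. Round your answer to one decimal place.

Free-field spherical radiation: L_p = L_w − 10·log₁₀(4π·r²), r = 55.0 m.
4π·r² = 3.801e+04 m², 10·log₁₀ of that is 45.799 dB.
L_p = 68 − 45.799 = 22.20 dB.

22.2 dB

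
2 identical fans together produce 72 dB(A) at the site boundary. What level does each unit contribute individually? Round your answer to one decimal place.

2 equal contributions raise the level by 10·log₁₀ 2 = 3.010 dB, so each unit alone gives 72 − 3.010.

69.0 dB(A)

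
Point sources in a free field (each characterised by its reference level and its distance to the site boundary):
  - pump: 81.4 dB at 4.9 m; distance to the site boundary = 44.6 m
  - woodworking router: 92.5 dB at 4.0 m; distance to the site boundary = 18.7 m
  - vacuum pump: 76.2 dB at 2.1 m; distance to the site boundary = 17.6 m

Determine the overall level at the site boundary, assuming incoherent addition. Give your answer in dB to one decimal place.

First find each source's level at the receiver (point-source: −20·log₁₀(r/r_ref)), then combine on an intensity basis.
pump: 81.4 − 20·log₁₀(44.6/4.9) = 81.4 − 19.18 = 62.22 dB.
woodworking router: 92.5 − 20·log₁₀(18.7/4.0) = 92.5 − 13.40 = 79.10 dB.
vacuum pump: 76.2 − 20·log₁₀(17.6/2.1) = 76.2 − 18.47 = 57.73 dB.
Σ 10^(L/10) = 8.362e+07 → L_total = 10·log₁₀(8.362e+07) = 79.22 dB.

79.2 dB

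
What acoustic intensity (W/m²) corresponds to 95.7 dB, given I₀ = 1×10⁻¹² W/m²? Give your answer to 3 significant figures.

0.00372 W/m²

I/I₀ = 10^(95.7/10) = 3.715e+09, so I = 3.715e+09 × 10⁻¹² W/m².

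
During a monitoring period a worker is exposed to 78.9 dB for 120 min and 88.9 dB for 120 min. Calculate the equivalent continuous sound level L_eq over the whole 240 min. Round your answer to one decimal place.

86.3 dB

The energy average is taken in the linear domain: L_eq = 10·log₁₀[(Σ tᵢ·10^(Lᵢ/10))/T], T = 240 min.
Σ tᵢ·10^(Lᵢ/10) = 120·10^(78.9/10) + 120·10^(88.9/10) = 1.025e+11.
L_eq = 10·log₁₀(1.025e+11/240) = 86.30 dB.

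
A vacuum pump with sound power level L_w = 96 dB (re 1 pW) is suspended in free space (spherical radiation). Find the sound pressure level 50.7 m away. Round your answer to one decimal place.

50.9 dB

The power spreads over a sphere of area 4π·r², so L_p = L_w − 10·log₁₀(4π·r²).
4π·r² = 3.23e+04 m², 10·log₁₀ of that is 45.092 dB.
L_p = 96 − 45.092 = 50.91 dB.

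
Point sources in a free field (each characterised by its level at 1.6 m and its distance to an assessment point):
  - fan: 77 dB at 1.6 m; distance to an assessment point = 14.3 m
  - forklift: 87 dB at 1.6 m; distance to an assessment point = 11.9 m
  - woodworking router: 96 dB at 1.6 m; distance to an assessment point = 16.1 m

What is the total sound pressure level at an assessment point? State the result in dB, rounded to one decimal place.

Apply inverse-square spreading to bring every level to the receiver, then sum 10^(L/10).
fan: 77 − 20·log₁₀(14.3/1.6) = 77 − 19.02 = 57.98 dB.
forklift: 87 − 20·log₁₀(11.9/1.6) = 87 − 17.43 = 69.57 dB.
woodworking router: 96 − 20·log₁₀(16.1/1.6) = 96 − 20.05 = 75.95 dB.
Σ 10^(L/10) = 4.901e+07 → L_total = 10·log₁₀(4.901e+07) = 76.90 dB.

76.9 dB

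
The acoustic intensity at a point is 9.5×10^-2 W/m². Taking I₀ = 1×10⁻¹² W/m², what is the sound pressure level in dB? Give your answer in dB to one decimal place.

I/I₀ = 9.5×10^-2/10⁻¹² = 9.5×10^10, and L = 10·log₁₀(I/I₀).
L = 10·(0.9777 + 10) = 109.78 dB.

109.8 dB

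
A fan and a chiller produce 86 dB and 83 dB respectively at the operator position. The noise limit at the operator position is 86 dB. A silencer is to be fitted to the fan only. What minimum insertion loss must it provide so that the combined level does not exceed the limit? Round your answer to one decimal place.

Everything except the fan sums to 10^(83/10) = 1.995e+08 in linear terms, 83.00 dB.
The limit corresponds to 10^(86/10) = 3.981e+08; subtracting the fixed part leaves 1.986e+08 for the fan, i.e. 82.98 dB.
So the fan must be reduced from 86 to 82.98 dB: IL = 3.02 dB.

3.0 dB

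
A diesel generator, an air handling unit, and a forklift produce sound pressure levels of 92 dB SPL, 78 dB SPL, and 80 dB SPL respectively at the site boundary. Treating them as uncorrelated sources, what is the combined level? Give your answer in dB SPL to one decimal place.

92.4 dB SPL

Incoherent sources combine by intensity addition: L_total = 10·log₁₀(Σ 10^(L_i/10)).
Σ 10^(L/10) = 10^(92/10) + 10^(78/10) + 10^(80/10) = 1.748e+09.
L_total = 10·log₁₀(1.748e+09) = 92.43 dB SPL.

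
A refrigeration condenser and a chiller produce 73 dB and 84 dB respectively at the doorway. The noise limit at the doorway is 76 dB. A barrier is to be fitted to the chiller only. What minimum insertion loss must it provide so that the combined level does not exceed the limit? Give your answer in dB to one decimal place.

11.0 dB

The untreated sources together contribute 10^(73/10) = 1.995e+07, i.e. 73.00 dB.
The limit corresponds to 10^(76/10) = 3.981e+07; subtracting the fixed part leaves 1.986e+07 for the chiller, i.e. 72.98 dB.
So the chiller must be reduced from 84 to 72.98 dB: IL = 11.02 dB.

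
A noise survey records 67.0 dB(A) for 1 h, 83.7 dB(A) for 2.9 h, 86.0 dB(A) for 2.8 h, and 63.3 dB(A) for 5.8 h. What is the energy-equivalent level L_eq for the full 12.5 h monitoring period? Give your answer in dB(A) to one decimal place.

81.6 dB(A)

The energy average is taken in the linear domain: L_eq = 10·log₁₀[(Σ tᵢ·10^(Lᵢ/10))/T], T = 12.5 h.
Σ tᵢ·10^(Lᵢ/10) = 1·10^(67.0/10) + 2.9·10^(83.7/10) + 2.8·10^(86.0/10) + 5.8·10^(63.3/10) = 1.812e+09.
L_eq = 10·log₁₀(1.812e+09/12.5) = 81.61 dB(A).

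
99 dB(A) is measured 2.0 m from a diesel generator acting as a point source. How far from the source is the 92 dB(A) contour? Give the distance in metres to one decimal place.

For a point source L₁ − L₂ = 20·log₁₀(r₂/r₁), so r₂ = r₁·10^((L₁−L₂)/20).
r₂ = 2.0·10^((99−92)/20) = 2.0·10^(7.0/20) = 4.48 m.

4.5 m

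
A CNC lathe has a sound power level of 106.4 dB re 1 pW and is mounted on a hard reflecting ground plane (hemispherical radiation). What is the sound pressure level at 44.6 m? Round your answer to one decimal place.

65.4 dB

L_p = L_w − 10·log₁₀(2π·r²) with r = 44.6 m.
2π·r² = 1.25e+04 m², 10·log₁₀ of that is 40.968 dB.
L_p = 106.4 − 40.968 = 65.43 dB.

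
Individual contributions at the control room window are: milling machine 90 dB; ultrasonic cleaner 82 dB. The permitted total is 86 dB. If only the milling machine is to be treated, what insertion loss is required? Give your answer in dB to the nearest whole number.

6 dB

The untreated sources together contribute 10^(82/10) = 1.585e+08, i.e. 82.00 dB.
To meet 86 dB overall, the treated milling machine may contribute at most 10^(86/10) − 1.585e+08 = 2.396e+08, i.e. 83.80 dB.
Required insertion loss = 90 − 83.80 = 6.20 dB.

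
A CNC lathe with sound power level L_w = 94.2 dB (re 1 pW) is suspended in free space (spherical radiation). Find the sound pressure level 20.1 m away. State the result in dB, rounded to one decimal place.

The power spreads over a sphere of area 4π·r², so L_p = L_w − 10·log₁₀(4π·r²).
4π·r² = 5077 m², 10·log₁₀ of that is 37.056 dB.
L_p = 94.2 − 37.056 = 57.14 dB.

57.1 dB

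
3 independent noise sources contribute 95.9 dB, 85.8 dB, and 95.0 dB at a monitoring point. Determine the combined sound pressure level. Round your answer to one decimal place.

For uncorrelated sources the intensities add, so convert each level to linear form, sum, and take 10·log₁₀ of the total.
Σ 10^(L/10) = 10^(95.9/10) + 10^(85.8/10) + 10^(95.0/10) = 7.433e+09.
L_total = 10·log₁₀(7.433e+09) = 98.71 dB.

98.7 dB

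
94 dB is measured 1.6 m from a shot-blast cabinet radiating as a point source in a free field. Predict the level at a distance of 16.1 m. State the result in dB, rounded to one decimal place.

73.9 dB

For a point source, L₂ = L₁ − 20·log₁₀(r₂/r₁).
L₂ = 94 − 20·log₁₀(16.1/1.6) = 94 − 20.054 = 73.95 dB.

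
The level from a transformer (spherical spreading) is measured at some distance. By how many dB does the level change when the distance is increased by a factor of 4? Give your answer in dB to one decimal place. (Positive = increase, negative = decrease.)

A point source loses 6 dB per doubling of distance; generally ΔL = −20·log₁₀(r₂/r₁).
ΔL = −20·log₁₀(4) = -12.04 dB.

-12.0 dB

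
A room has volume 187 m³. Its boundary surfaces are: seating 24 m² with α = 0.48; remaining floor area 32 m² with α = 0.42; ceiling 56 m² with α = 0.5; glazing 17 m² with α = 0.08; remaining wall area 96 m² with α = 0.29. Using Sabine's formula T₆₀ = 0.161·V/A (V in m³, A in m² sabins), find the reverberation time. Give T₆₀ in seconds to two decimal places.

0.37 s

A = Σ Sᵢαᵢ = 24·0.48 + 32·0.42 + 56·0.5 + 17·0.08 + 96·0.29 = 82.16 m².
T₆₀ = 0.161·V/A = 0.161·187/82.16 = 0.366 s.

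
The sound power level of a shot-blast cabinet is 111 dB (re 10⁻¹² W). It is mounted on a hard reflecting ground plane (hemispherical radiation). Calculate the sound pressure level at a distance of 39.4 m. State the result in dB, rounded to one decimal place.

71.1 dB

The power spreads over a hemisphere of area 2π·r², so L_p = L_w − 10·log₁₀(2π·r²).
2π·r² = 9754 m², 10·log₁₀ of that is 39.892 dB.
L_p = 111 − 39.892 = 71.11 dB.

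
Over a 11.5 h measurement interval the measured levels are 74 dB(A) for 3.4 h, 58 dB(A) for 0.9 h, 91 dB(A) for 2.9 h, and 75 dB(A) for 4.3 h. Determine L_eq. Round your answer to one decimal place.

L_eq = 10·log₁₀[(1/T)·Σ tᵢ·10^(Lᵢ/10)] with T = 11.5 h.
Σ tᵢ·10^(Lᵢ/10) = 3.4·10^(74/10) + 0.9·10^(58/10) + 2.9·10^(91/10) + 4.3·10^(75/10) = 3.873e+09.
L_eq = 10·log₁₀(3.873e+09/11.5) = 85.27 dB(A).

85.3 dB(A)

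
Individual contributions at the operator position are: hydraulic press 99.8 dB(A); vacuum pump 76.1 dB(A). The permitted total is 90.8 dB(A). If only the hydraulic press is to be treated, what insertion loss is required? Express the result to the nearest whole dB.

Fixed contribution from the other source: Σ 10^(L/10) = 10^(76.1/10) = 4.074e+07 (76.10 dB(A)).
To meet 90.8 dB(A) overall, the treated hydraulic press may contribute at most 10^(90.8/10) − 4.074e+07 = 1.162e+09, i.e. 90.65 dB(A).
So the hydraulic press must be reduced from 99.8 to 90.65 dB(A): IL = 9.15 dB.

9 dB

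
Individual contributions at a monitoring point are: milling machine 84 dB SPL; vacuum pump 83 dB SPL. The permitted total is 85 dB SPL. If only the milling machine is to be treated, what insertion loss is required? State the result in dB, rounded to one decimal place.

Everything except the milling machine sums to 10^(83/10) = 1.995e+08 in linear terms, 83.00 dB SPL.
The limit corresponds to 10^(85/10) = 3.162e+08; subtracting the fixed part leaves 1.167e+08 for the milling machine, i.e. 80.67 dB SPL.
So the milling machine must be reduced from 84 to 80.67 dB SPL: IL = 3.33 dB.

3.3 dB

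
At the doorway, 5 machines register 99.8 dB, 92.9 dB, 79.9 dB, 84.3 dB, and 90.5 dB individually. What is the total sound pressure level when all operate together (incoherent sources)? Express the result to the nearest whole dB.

For uncorrelated sources the intensities add, so convert each level to linear form, sum, and take 10·log₁₀ of the total.
Σ 10^(L/10) = 10^(99.8/10) + 10^(92.9/10) + 10^(79.9/10) + 10^(84.3/10) + 10^(90.5/10) = 1.299e+10.
L_total = 10·log₁₀(1.299e+10) = 101.14 dB.

101 dB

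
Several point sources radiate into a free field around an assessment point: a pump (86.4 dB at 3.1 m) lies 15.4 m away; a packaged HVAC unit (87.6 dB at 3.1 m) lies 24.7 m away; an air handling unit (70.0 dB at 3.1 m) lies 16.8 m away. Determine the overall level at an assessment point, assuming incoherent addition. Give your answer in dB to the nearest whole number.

First find each source's level at the receiver (point-source: −20·log₁₀(r/r_ref)), then combine on an intensity basis.
pump: 86.4 − 20·log₁₀(15.4/3.1) = 86.4 − 13.92 = 72.48 dB.
packaged HVAC unit: 87.6 − 20·log₁₀(24.7/3.1) = 87.6 − 18.03 = 69.57 dB.
air handling unit: 70.0 − 20·log₁₀(16.8/3.1) = 70.0 − 14.68 = 55.32 dB.
Σ 10^(L/10) = 2.709e+07 → L_total = 10·log₁₀(2.709e+07) = 74.33 dB.

74 dB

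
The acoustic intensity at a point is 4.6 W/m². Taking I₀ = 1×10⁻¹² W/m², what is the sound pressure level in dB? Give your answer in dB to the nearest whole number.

Dividing by I₀ shifts the exponent by 12: I/I₀ = 4.6×10^12.
L = 10·(0.6628 + 12) = 126.63 dB.

127 dB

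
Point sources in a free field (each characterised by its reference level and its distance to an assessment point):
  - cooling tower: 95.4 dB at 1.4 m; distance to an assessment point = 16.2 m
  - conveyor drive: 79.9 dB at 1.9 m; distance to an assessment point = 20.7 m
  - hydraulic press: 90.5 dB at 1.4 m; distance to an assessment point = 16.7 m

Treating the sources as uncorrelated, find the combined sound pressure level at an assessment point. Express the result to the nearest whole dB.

Propagate each source to the receiver with L = L_ref − 20·log₁₀(r/r_ref), then add intensities.
cooling tower: 95.4 − 20·log₁₀(16.2/1.4) = 95.4 − 21.27 = 74.13 dB.
conveyor drive: 79.9 − 20·log₁₀(20.7/1.9) = 79.9 − 20.74 = 59.16 dB.
hydraulic press: 90.5 − 20·log₁₀(16.7/1.4) = 90.5 − 21.53 = 68.97 dB.
Σ 10^(L/10) = 3.460e+07 → L_total = 10·log₁₀(3.460e+07) = 75.39 dB.

75 dB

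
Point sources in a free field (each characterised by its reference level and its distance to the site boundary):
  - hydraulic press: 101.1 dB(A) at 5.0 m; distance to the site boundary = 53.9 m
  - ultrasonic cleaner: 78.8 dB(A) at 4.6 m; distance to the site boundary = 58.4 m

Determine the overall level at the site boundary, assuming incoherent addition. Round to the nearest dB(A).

80 dB(A)

Propagate each source to the receiver with L = L_ref − 20·log₁₀(r/r_ref), then add intensities.
hydraulic press: 101.1 − 20·log₁₀(53.9/5.0) = 101.1 − 20.65 = 80.45 dB(A).
ultrasonic cleaner: 78.8 − 20·log₁₀(58.4/4.6) = 78.8 − 22.07 = 56.73 dB(A).
Σ 10^(L/10) = 1.113e+08 → L_total = 10·log₁₀(1.113e+08) = 80.47 dB(A).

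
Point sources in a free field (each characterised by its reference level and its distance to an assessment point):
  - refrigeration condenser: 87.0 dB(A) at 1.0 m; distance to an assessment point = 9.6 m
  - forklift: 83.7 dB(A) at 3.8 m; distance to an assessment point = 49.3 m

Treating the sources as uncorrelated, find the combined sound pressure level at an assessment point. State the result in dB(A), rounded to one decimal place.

68.3 dB(A)

Apply inverse-square spreading to bring every level to the receiver, then sum 10^(L/10).
refrigeration condenser: 87.0 − 20·log₁₀(9.6/1.0) = 87.0 − 19.65 = 67.35 dB(A).
forklift: 83.7 − 20·log₁₀(49.3/3.8) = 83.7 − 22.26 = 61.44 dB(A).
Σ 10^(L/10) = 6.831e+06 → L_total = 10·log₁₀(6.831e+06) = 68.34 dB(A).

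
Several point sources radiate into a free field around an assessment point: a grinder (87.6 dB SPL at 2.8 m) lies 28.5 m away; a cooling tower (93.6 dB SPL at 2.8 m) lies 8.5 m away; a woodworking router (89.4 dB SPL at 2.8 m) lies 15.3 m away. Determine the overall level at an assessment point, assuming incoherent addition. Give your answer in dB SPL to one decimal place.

Propagate each source to the receiver with L = L_ref − 20·log₁₀(r/r_ref), then add intensities.
grinder: 87.6 − 20·log₁₀(28.5/2.8) = 87.6 − 20.15 = 67.45 dB SPL.
cooling tower: 93.6 − 20·log₁₀(8.5/2.8) = 93.6 − 9.65 = 83.95 dB SPL.
woodworking router: 89.4 − 20·log₁₀(15.3/2.8) = 89.4 − 14.75 = 74.65 dB SPL.
Σ 10^(L/10) = 2.833e+08 → L_total = 10·log₁₀(2.833e+08) = 84.52 dB SPL.

84.5 dB SPL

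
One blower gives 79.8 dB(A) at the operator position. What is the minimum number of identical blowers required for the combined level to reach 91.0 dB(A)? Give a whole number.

N identical sources give L₁ + 10·log₁₀ N, so require 10·log₁₀ N ≥ 91.0 − 79.8 = 11.2 dB.
N ≥ 10^(11.2/10) = 13.183, so N = 14.

14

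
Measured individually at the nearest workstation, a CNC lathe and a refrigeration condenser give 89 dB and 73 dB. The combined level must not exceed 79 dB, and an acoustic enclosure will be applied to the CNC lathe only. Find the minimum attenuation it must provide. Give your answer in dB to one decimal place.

11.3 dB

The untreated sources together contribute 10^(73/10) = 1.995e+07, i.e. 73.00 dB.
The limit corresponds to 10^(79/10) = 7.943e+07; subtracting the fixed part leaves 5.948e+07 for the CNC lathe, i.e. 77.74 dB.
Required insertion loss = 89 − 77.74 = 11.26 dB.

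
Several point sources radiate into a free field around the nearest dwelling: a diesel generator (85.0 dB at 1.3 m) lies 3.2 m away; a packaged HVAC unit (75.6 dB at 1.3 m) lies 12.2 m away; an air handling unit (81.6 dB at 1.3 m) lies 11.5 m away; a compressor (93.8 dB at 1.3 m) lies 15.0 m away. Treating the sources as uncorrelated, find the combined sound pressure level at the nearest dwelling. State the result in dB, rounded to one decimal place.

Apply inverse-square spreading to bring every level to the receiver, then sum 10^(L/10).
diesel generator: 85.0 − 20·log₁₀(3.2/1.3) = 85.0 − 7.82 = 77.18 dB.
packaged HVAC unit: 75.6 − 20·log₁₀(12.2/1.3) = 75.6 − 19.45 = 56.15 dB.
air handling unit: 81.6 − 20·log₁₀(11.5/1.3) = 81.6 − 18.94 = 62.66 dB.
compressor: 93.8 − 20·log₁₀(15.0/1.3) = 93.8 − 21.24 = 72.56 dB.
Σ 10^(L/10) = 7.247e+07 → L_total = 10·log₁₀(7.247e+07) = 78.60 dB.

78.6 dB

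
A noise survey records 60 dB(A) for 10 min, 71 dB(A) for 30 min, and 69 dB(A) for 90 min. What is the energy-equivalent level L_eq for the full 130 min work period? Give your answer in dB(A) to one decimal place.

Weight each interval's intensity by its duration and average over T = 130 min:
Σ tᵢ·10^(Lᵢ/10) = 10·10^(60/10) + 30·10^(71/10) + 90·10^(69/10) = 1.103e+09.
L_eq = 10·log₁₀(1.103e+09/130) = 69.28 dB(A).

69.3 dB(A)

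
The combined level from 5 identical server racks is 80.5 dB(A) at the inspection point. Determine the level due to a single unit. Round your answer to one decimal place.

73.5 dB(A)

5 equal contributions raise the level by 10·log₁₀ 5 = 6.990 dB, so each unit alone gives 80.5 − 6.990.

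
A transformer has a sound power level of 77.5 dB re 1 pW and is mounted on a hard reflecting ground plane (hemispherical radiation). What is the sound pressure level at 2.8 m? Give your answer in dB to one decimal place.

60.6 dB

The power spreads over a hemisphere of area 2π·r², so L_p = L_w − 10·log₁₀(2π·r²).
2π·r² = 49.26 m², 10·log₁₀ of that is 16.925 dB.
L_p = 77.5 − 16.925 = 60.58 dB.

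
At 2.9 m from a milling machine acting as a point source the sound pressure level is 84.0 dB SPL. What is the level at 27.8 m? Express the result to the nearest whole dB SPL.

Point-source attenuation: ΔL = 20·log₁₀(r₂/r₁) = 20·log₁₀(27.8/2.9) = 19.633 dB.
L₂ = 84.0 − 20·log₁₀(27.8/2.9) = 84.0 − 19.633 = 64.37 dB SPL.

64 dB SPL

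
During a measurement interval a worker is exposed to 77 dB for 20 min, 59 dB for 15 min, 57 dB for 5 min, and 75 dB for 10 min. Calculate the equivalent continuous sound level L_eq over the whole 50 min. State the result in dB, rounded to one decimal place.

74.3 dB

L_eq = 10·log₁₀[(1/T)·Σ tᵢ·10^(Lᵢ/10)] with T = 50 min.
Σ tᵢ·10^(Lᵢ/10) = 20·10^(77/10) + 15·10^(59/10) + 5·10^(57/10) + 10·10^(75/10) = 1.333e+09.
L_eq = 10·log₁₀(1.333e+09/50) = 74.26 dB.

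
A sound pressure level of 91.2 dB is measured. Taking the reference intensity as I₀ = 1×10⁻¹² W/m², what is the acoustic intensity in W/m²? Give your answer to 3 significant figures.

I/I₀ = 10^(91.2/10) = 1.318e+09, so I = 1.318e+09 × 10⁻¹² W/m².

0.00132 W/m²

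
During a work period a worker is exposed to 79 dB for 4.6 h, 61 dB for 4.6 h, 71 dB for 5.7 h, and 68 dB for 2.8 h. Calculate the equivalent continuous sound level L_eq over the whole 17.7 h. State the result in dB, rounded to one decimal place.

The energy average is taken in the linear domain: L_eq = 10·log₁₀[(Σ tᵢ·10^(Lᵢ/10))/T], T = 17.7 h.
Σ tᵢ·10^(Lᵢ/10) = 4.6·10^(79/10) + 4.6·10^(61/10) + 5.7·10^(71/10) + 2.8·10^(68/10) = 4.606e+08.
L_eq = 10·log₁₀(4.606e+08/17.7) = 74.15 dB.

74.2 dB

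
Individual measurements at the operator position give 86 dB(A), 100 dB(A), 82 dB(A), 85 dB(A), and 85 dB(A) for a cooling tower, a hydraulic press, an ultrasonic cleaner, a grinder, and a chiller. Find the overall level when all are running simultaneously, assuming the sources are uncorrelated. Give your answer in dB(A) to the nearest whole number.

100 dB(A)

Incoherent sources combine by intensity addition: L_total = 10·log₁₀(Σ 10^(L_i/10)).
Σ 10^(L/10) = 10^(86/10) + 10^(100/10) + 10^(82/10) + 10^(85/10) + 10^(85/10) = 1.119e+10.
L_total = 10·log₁₀(1.119e+10) = 100.49 dB(A).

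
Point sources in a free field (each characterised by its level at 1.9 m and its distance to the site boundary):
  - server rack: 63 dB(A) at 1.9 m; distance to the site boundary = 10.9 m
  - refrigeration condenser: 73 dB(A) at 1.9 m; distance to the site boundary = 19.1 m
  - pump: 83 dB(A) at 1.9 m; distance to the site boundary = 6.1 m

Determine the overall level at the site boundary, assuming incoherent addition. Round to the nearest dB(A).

73 dB(A)

First find each source's level at the receiver (point-source: −20·log₁₀(r/r_ref)), then combine on an intensity basis.
server rack: 63 − 20·log₁₀(10.9/1.9) = 63 − 15.17 = 47.83 dB(A).
refrigeration condenser: 73 − 20·log₁₀(19.1/1.9) = 73 − 20.05 = 52.95 dB(A).
pump: 83 − 20·log₁₀(6.1/1.9) = 83 − 10.13 = 72.87 dB(A).
Σ 10^(L/10) = 1.962e+07 → L_total = 10·log₁₀(1.962e+07) = 72.93 dB(A).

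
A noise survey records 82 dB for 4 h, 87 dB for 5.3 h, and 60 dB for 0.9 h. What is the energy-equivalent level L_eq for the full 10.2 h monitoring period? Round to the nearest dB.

85 dB

Weight each interval's intensity by its duration and average over T = 10.2 h:
Σ tᵢ·10^(Lᵢ/10) = 4·10^(82/10) + 5.3·10^(87/10) + 0.9·10^(60/10) = 3.291e+09.
L_eq = 10·log₁₀(3.291e+09/10.2) = 85.09 dB.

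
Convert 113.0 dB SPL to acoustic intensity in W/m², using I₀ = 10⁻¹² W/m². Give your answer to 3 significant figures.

0.200 W/m²

L = 10·log₁₀(I/I₀) ⇒ I = I₀·10^(L/10) = 10⁻¹² × 10^11.30.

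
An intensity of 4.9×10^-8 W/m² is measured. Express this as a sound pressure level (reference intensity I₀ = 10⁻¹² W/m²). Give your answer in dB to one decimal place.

L = 10·log₁₀(I/I₀) = 10·log₁₀(4.9×10^-8/10⁻¹²) = 10·log₁₀(4.9×10^4).
L = 10·(0.6902 + 4) = 46.90 dB.

46.9 dB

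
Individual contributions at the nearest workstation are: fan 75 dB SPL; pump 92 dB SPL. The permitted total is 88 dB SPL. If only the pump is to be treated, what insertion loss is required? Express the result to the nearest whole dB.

4 dB

Everything except the pump sums to 10^(75/10) = 3.162e+07 in linear terms, 75.00 dB SPL.
To meet 88 dB SPL overall, the treated pump may contribute at most 10^(88/10) − 3.162e+07 = 5.993e+08, i.e. 87.78 dB SPL.
So the pump must be reduced from 92 to 87.78 dB SPL: IL = 4.22 dB.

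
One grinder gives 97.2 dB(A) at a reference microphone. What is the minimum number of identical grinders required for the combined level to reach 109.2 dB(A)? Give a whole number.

16

The shortfall is 109.2 − 97.2 = 12.0 dB, and N units add 10·log₁₀ N, so need 10·log₁₀ N ≥ 12.0.
N ≥ 10^(12.0/10) = 15.849, so N = 16.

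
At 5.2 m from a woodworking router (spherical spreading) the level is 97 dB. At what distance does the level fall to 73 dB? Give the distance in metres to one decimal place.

82.4 m

The 24.0 dB drop corresponds to a distance ratio of 10^(24.0/20) for a point source.
r₂ = 5.2·10^((97−73)/20) = 5.2·10^(24.0/20) = 82.41 m.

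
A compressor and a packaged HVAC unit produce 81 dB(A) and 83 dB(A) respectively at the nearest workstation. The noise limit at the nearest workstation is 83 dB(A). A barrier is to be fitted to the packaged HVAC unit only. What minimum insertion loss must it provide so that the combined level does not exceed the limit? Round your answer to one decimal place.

Fixed contribution from the other source: Σ 10^(L/10) = 10^(81/10) = 1.259e+08 (81.00 dB(A)).
To meet 83 dB(A) overall, the treated packaged HVAC unit may contribute at most 10^(83/10) − 1.259e+08 = 7.363e+07, i.e. 78.67 dB(A).
So the packaged HVAC unit must be reduced from 83 to 78.67 dB(A): IL = 4.33 dB.

4.3 dB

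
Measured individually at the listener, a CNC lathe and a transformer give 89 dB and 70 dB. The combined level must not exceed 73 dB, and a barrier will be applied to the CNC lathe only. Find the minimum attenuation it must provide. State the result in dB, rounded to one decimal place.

19.0 dB

The untreated sources together contribute 10^(70/10) = 1.000e+07, i.e. 70.00 dB.
The limit corresponds to 10^(73/10) = 1.995e+07; subtracting the fixed part leaves 9.953e+06 for the CNC lathe, i.e. 69.98 dB.
So the CNC lathe must be reduced from 89 to 69.98 dB: IL = 19.02 dB.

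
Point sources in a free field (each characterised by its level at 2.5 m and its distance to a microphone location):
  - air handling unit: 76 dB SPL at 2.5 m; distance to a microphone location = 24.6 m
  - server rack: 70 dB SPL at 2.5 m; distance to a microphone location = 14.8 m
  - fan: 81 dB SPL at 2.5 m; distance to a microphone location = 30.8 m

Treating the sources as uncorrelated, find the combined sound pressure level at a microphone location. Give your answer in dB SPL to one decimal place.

Propagate each source to the receiver with L = L_ref − 20·log₁₀(r/r_ref), then add intensities.
air handling unit: 76 − 20·log₁₀(24.6/2.5) = 76 − 19.86 = 56.14 dB SPL.
server rack: 70 − 20·log₁₀(14.8/2.5) = 70 − 15.45 = 54.55 dB SPL.
fan: 81 − 20·log₁₀(30.8/2.5) = 81 − 21.81 = 59.19 dB SPL.
Σ 10^(L/10) = 1.526e+06 → L_total = 10·log₁₀(1.526e+06) = 61.84 dB SPL.

61.8 dB SPL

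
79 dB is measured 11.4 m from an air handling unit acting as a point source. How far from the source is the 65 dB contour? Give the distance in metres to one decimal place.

57.1 m

Point-source spreading drops the level by 20·log₁₀(r₂/r₁); inverting, r₂/r₁ = 10^(ΔL/20).
r₂ = 11.4·10^((79−65)/20) = 11.4·10^(14.0/20) = 57.14 m.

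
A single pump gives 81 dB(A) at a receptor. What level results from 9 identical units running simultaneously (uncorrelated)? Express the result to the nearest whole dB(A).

91 dB(A)

L_total = L₁ + 10·log₁₀ N for N identical incoherent sources.
L_total = 81 + 10·log₁₀(9) = 81 + 9.542 = 90.54 dB(A).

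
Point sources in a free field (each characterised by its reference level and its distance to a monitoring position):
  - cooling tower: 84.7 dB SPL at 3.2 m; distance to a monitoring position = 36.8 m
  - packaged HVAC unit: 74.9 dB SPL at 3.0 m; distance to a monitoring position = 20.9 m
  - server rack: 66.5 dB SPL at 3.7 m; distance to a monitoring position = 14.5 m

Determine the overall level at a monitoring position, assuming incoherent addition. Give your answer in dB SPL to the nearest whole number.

65 dB SPL

Apply inverse-square spreading to bring every level to the receiver, then sum 10^(L/10).
cooling tower: 84.7 − 20·log₁₀(36.8/3.2) = 84.7 − 21.21 = 63.49 dB SPL.
packaged HVAC unit: 74.9 − 20·log₁₀(20.9/3.0) = 74.9 − 16.86 = 58.04 dB SPL.
server rack: 66.5 − 20·log₁₀(14.5/3.7) = 66.5 − 11.86 = 54.64 dB SPL.
Σ 10^(L/10) = 3.159e+06 → L_total = 10·log₁₀(3.159e+06) = 65.00 dB SPL.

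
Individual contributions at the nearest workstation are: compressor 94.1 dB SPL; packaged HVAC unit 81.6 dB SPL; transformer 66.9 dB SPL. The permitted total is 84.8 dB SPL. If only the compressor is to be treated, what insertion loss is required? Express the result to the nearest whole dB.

Fixed contribution from the other sources: Σ 10^(L/10) = 10^(81.6/10) + 10^(66.9/10) = 1.494e+08 (81.74 dB SPL).
The limit corresponds to 10^(84.8/10) = 3.020e+08; subtracting the fixed part leaves 1.526e+08 for the compressor, i.e. 81.83 dB SPL.
Required insertion loss = 94.1 − 81.83 = 12.27 dB.

12 dB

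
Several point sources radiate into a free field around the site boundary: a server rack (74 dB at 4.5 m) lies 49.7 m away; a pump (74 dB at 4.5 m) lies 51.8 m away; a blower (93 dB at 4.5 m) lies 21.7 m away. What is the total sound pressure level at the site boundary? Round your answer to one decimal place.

79.4 dB

First find each source's level at the receiver (point-source: −20·log₁₀(r/r_ref)), then combine on an intensity basis.
server rack: 74 − 20·log₁₀(49.7/4.5) = 74 − 20.86 = 53.14 dB.
pump: 74 − 20·log₁₀(51.8/4.5) = 74 − 21.22 = 52.78 dB.
blower: 93 − 20·log₁₀(21.7/4.5) = 93 − 13.66 = 79.34 dB.
Σ 10^(L/10) = 8.620e+07 → L_total = 10·log₁₀(8.620e+07) = 79.36 dB.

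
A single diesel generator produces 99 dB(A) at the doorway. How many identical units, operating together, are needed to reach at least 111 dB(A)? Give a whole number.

16

The shortfall is 111 − 99 = 12.0 dB, and N units add 10·log₁₀ N, so need 10·log₁₀ N ≥ 12.0.
N ≥ 10^(12.0/10) = 15.849, so N = 16.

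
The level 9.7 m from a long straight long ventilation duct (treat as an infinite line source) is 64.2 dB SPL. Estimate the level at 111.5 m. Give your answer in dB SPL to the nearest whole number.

54 dB SPL

Line-source attenuation: ΔL = 10·log₁₀(r₂/r₁) = 10·log₁₀(111.5/9.7) = 10.605 dB.
L₂ = 64.2 − 10·log₁₀(111.5/9.7) = 64.2 − 10.605 = 53.59 dB SPL.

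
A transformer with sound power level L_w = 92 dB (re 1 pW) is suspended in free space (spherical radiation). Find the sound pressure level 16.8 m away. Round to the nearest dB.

57 dB

The power spreads over a sphere of area 4π·r², so L_p = L_w − 10·log₁₀(4π·r²).
4π·r² = 3547 m², 10·log₁₀ of that is 35.498 dB.
L_p = 92 − 35.498 = 56.50 dB.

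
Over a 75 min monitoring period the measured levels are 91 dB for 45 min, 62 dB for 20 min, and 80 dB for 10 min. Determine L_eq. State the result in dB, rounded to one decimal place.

88.9 dB

Weight each interval's intensity by its duration and average over T = 75 min:
Σ tᵢ·10^(Lᵢ/10) = 45·10^(91/10) + 20·10^(62/10) + 10·10^(80/10) = 5.768e+10.
L_eq = 10·log₁₀(5.768e+10/75) = 88.86 dB.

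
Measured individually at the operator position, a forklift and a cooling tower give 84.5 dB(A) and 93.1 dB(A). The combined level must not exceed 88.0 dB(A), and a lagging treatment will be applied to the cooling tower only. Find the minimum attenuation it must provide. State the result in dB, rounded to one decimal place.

Fixed contribution from the other source: Σ 10^(L/10) = 10^(84.5/10) = 2.818e+08 (84.50 dB(A)).
To meet 88.0 dB(A) overall, the treated cooling tower may contribute at most 10^(88.0/10) − 2.818e+08 = 3.491e+08, i.e. 85.43 dB(A).
Required insertion loss = 93.1 − 85.43 = 7.67 dB.

7.7 dB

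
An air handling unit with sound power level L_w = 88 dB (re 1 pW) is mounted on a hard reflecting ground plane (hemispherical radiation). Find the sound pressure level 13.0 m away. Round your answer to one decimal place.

57.7 dB

The power spreads over a hemisphere of area 2π·r², so L_p = L_w − 10·log₁₀(2π·r²).
2π·r² = 1062 m², 10·log₁₀ of that is 30.261 dB.
L_p = 88 − 30.261 = 57.74 dB.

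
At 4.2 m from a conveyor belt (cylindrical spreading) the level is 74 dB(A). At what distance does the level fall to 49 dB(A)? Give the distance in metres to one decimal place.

1328.2 m

For a line source L₁ − L₂ = 10·log₁₀(r₂/r₁), so r₂ = r₁·10^((L₁−L₂)/10).
r₂ = 4.2·10^((74−49)/10) = 4.2·10^(25.0/10) = 1328.16 m.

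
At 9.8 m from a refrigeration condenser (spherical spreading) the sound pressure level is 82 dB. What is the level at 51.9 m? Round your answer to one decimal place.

Point-source attenuation: ΔL = 20·log₁₀(r₂/r₁) = 20·log₁₀(51.9/9.8) = 14.479 dB.
L₂ = 82 − 20·log₁₀(51.9/9.8) = 82 − 14.479 = 67.52 dB.

67.5 dB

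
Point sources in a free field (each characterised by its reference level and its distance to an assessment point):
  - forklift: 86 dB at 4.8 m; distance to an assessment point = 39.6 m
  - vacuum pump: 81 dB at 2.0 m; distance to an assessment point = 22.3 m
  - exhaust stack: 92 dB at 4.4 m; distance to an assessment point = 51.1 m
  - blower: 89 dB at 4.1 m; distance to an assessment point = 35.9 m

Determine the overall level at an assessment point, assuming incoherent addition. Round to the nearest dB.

75 dB

Propagate each source to the receiver with L = L_ref − 20·log₁₀(r/r_ref), then add intensities.
forklift: 86 − 20·log₁₀(39.6/4.8) = 86 − 18.33 = 67.67 dB.
vacuum pump: 81 − 20·log₁₀(22.3/2.0) = 81 − 20.95 = 60.05 dB.
exhaust stack: 92 − 20·log₁₀(51.1/4.4) = 92 − 21.30 = 70.70 dB.
blower: 89 − 20·log₁₀(35.9/4.1) = 89 − 18.85 = 70.15 dB.
Σ 10^(L/10) = 2.897e+07 → L_total = 10·log₁₀(2.897e+07) = 74.62 dB.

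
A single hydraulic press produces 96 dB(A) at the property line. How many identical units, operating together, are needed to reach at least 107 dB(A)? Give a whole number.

N identical sources give L₁ + 10·log₁₀ N, so require 10·log₁₀ N ≥ 107 − 96 = 11.0 dB.
N ≥ 10^(11.0/10) = 12.589, so N = 13.

13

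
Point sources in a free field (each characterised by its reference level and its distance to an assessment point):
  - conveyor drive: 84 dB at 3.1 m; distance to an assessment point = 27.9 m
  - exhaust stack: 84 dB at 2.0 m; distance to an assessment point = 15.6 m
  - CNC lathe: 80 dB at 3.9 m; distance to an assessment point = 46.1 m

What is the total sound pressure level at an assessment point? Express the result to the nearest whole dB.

69 dB

First find each source's level at the receiver (point-source: −20·log₁₀(r/r_ref)), then combine on an intensity basis.
conveyor drive: 84 − 20·log₁₀(27.9/3.1) = 84 − 19.08 = 64.92 dB.
exhaust stack: 84 − 20·log₁₀(15.6/2.0) = 84 − 17.84 = 66.16 dB.
CNC lathe: 80 − 20·log₁₀(46.1/3.9) = 80 − 21.45 = 58.55 dB.
Σ 10^(L/10) = 7.945e+06 → L_total = 10·log₁₀(7.945e+06) = 69.00 dB.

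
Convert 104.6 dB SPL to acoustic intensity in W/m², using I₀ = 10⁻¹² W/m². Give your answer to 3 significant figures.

0.0288 W/m²

L = 10·log₁₀(I/I₀) ⇒ I = I₀·10^(L/10) = 10⁻¹² × 10^10.46.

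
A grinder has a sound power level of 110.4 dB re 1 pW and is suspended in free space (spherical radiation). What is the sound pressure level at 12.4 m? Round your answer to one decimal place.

L_p = L_w − 10·log₁₀(4π·r²) with r = 12.4 m.
4π·r² = 1932 m², 10·log₁₀ of that is 32.861 dB.
L_p = 110.4 − 32.861 = 77.54 dB.

77.5 dB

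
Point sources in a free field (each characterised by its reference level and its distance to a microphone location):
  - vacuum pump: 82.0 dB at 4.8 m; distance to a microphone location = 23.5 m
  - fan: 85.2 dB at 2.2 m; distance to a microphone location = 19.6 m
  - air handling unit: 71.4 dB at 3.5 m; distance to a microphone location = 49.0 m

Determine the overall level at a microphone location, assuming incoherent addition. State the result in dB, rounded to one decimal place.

70.4 dB

First find each source's level at the receiver (point-source: −20·log₁₀(r/r_ref)), then combine on an intensity basis.
vacuum pump: 82.0 − 20·log₁₀(23.5/4.8) = 82.0 − 13.80 = 68.20 dB.
fan: 85.2 − 20·log₁₀(19.6/2.2) = 85.2 − 19.00 = 66.20 dB.
air handling unit: 71.4 − 20·log₁₀(49.0/3.5) = 71.4 − 22.92 = 48.48 dB.
Σ 10^(L/10) = 1.085e+07 → L_total = 10·log₁₀(1.085e+07) = 70.36 dB.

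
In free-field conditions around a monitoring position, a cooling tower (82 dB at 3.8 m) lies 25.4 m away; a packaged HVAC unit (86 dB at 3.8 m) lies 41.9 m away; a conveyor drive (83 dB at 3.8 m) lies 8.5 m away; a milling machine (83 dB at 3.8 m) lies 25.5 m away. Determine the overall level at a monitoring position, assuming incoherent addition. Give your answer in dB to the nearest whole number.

77 dB

First find each source's level at the receiver (point-source: −20·log₁₀(r/r_ref)), then combine on an intensity basis.
cooling tower: 82 − 20·log₁₀(25.4/3.8) = 82 − 16.50 = 65.50 dB.
packaged HVAC unit: 86 − 20·log₁₀(41.9/3.8) = 86 − 20.85 = 65.15 dB.
conveyor drive: 83 − 20·log₁₀(8.5/3.8) = 83 − 6.99 = 76.01 dB.
milling machine: 83 − 20·log₁₀(25.5/3.8) = 83 − 16.54 = 66.46 dB.
Σ 10^(L/10) = 5.113e+07 → L_total = 10·log₁₀(5.113e+07) = 77.09 dB.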